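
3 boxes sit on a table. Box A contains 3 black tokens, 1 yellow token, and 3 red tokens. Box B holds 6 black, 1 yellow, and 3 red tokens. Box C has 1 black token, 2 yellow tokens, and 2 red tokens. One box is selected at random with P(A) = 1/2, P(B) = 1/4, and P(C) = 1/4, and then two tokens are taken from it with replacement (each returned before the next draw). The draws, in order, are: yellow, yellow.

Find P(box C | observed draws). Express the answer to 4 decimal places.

Under each hypothesis, the probability of the observed sequence is: P(data | box A) = (1/7)(1/7) = 0.020408; P(data | box B) = (1/10)(1/10) = 0.01; P(data | box C) = (2/5)(2/5) = 0.16.
Weighting by the prior gives 1/2 · 0.020408 = 0.010204, 1/4 · 0.01 = 0.0025, 1/4 · 0.16 = 0.04; with total 0.052704.
By Bayes' rule, P(box C | data) = (0.04) / (0.052704) = 0.75895.

0.7590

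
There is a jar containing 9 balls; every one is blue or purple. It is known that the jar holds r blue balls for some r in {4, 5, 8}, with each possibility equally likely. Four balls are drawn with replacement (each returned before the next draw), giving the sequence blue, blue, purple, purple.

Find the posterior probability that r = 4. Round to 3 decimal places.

0.463

Compute the likelihood of the observed sequence for each case: P(data | r = 4) = (4/9)(4/9)(5/9)(5/9) = 0.060966; P(data | r = 5) = (5/9)(5/9)(4/9)(4/9) = 0.060966; P(data | r = 8) = (8/9)(8/9)(1/9)(1/9) = 0.0097546.
Multiplying each by its prior: 1/3 · 0.060966 = 0.020322, 1/3 · 0.060966 = 0.020322, 1/3 · 0.0097546 = 0.0032515; with total 0.043896.
By Bayes' rule, P(r = 4 | data) = (0.020322) / (0.043896) = 0.46296.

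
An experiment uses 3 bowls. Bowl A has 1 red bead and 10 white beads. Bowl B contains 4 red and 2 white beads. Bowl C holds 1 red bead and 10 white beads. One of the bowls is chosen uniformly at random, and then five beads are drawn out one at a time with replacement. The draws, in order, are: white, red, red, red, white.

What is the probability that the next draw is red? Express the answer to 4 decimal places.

Compute the likelihood of the observed sequence for each case: P(data | bowl A) = (10/11)(1/11)(1/11)(1/11)(10/11) = 0.00062092; P(data | bowl B) = (2/6)(4/6)(4/6)(4/6)(2/6) = 0.032922; P(data | bowl C) = (10/11)(1/11)(1/11)(1/11)(10/11) = 0.00062092.
Weighting by the prior gives 1/3 · 0.00062092 = 0.00020697, 1/3 · 0.032922 = 0.010974, 1/3 · 0.00062092 = 0.00020697; these sum to 0.011388.
Dividing through by the total gives posterior P(bowl A | data) = 0.018175, P(bowl B | data) = 0.96365, P(bowl C | data) = 0.018175.
So P(red next | data) = Σ P(red next | H) P(H | data) = (1/11)(0.018175) + (2/3)(0.96365) + (1/11)(0.018175) = 0.64574.

0.6457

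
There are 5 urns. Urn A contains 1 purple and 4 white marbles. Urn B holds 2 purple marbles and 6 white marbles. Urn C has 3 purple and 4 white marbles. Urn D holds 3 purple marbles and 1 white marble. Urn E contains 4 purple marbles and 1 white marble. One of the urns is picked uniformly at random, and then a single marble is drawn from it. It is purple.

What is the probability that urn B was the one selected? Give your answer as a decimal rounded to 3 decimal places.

0.103

Under each hypothesis, the probability of this draw is: P(data | urn A) = (1/5) = 1/5; P(data | urn B) = (2/8) = 1/4; P(data | urn C) = (3/7) = 3/7; P(data | urn D) = (3/4) = 3/4; P(data | urn E) = (4/5) = 4/5.
Weighting by the prior gives 1/5 · 1/5 = 1/25, 1/5 · 1/4 = 1/20, 1/5 · 3/7 = 3/35, 1/5 · 3/4 = 3/20, 1/5 · 4/5 = 4/25; these sum to 17/35.
Therefore the posterior P(urn B | data) = (1/20) / (17/35) = 7/68.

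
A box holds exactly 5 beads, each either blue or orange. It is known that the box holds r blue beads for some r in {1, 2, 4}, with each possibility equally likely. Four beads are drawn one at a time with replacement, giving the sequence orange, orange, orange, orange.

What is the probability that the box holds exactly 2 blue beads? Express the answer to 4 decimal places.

Under each hypothesis, the probability of the observed sequence is: P(data | r = 1) = (4/5)(4/5)(4/5)(4/5) = 0.4096; P(data | r = 2) = (3/5)(3/5)(3/5)(3/5) = 0.1296; P(data | r = 4) = (1/5)(1/5)(1/5)(1/5) = 0.0016.
Multiplying each by its prior: 1/3 · 0.4096 = 0.13653, 1/3 · 0.1296 = 0.0432, 1/3 · 0.0016 = 0.00053333; with total 0.18027.
Therefore the posterior P(r = 2 | data) = (0.0432) / (0.18027) = 0.23964.

0.2396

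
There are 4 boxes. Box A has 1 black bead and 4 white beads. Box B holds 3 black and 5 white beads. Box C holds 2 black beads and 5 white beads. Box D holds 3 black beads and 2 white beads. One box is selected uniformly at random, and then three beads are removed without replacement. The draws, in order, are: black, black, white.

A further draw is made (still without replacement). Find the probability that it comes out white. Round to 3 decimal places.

0.650

Compute the likelihood of the observed sequence for each case: P(data | box A) = (1/5)(0/4) = 0; P(data | box B) = (3/8)(2/7)(5/6) = 0.089286; P(data | box C) = (2/7)(1/6)(5/5) = 0.047619; P(data | box D) = (3/5)(2/4)(2/3) = 0.2.
Multiplying each by its prior: 1/4 · 0 = 0, 1/4 · 0.089286 = 0.022321, 1/4 · 0.047619 = 0.011905, 1/4 · 0.2 = 0.05; with total 0.084226.
Normalising, the posterior is P(box A | data) = 0, P(box B | data) = 0.26502, P(box C | data) = 0.14134, P(box D | data) = 0.59364.
Averaging over the posterior, P(white next | data) = (4/5)(0.26502) + (1)(0.14134) + (1/2)(0.59364) = 0.65018.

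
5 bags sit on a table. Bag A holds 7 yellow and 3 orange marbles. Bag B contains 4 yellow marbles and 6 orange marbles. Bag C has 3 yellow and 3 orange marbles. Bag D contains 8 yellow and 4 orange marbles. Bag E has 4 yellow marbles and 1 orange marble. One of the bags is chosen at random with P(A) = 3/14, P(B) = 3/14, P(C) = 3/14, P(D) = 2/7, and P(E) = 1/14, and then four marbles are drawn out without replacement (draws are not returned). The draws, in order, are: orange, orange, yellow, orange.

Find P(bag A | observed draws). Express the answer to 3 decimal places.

Under each hypothesis, the probability of the observed sequence is: P(data | bag A) = (3/10)(2/9)(7/8)(1/7) = 0.0083333; P(data | bag B) = (6/10)(5/9)(4/8)(4/7) = 0.095238; P(data | bag C) = (3/6)(2/5)(3/4)(1/3) = 0.05; P(data | bag D) = (4/12)(3/11)(8/10)(2/9) = 0.016162; P(data | bag E) = (1/5)(0/4) = 0.
The prior-weighted likelihoods are 3/14 · 0.0083333 = 0.0017857, 3/14 · 0.095238 = 0.020408, 3/14 · 0.05 = 0.010714, 2/7 · 0.016162 = 0.0046176, 1/14 · 0 = 0; these sum to 0.037526.
Hence P(bag A | data) = (0.0017857) / (0.037526) = 0.047586.

0.048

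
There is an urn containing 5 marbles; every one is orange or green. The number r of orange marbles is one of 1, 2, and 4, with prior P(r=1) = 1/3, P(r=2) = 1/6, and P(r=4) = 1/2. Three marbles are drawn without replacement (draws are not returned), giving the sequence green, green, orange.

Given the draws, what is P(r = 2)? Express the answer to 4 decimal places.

Compute the likelihood of the observed sequence for each case: P(data | r = 1) = (4/5)(3/4)(1/3) = 1/5; P(data | r = 2) = (3/5)(2/4)(2/3) = 1/5; P(data | r = 4) = (1/5)(0/4) = 0.
Weighting by the prior gives 1/3 · 1/5 = 1/15, 1/6 · 1/5 = 1/30, 1/2 · 0 = 0; summing to 1/10.
By Bayes' rule, P(r = 2 | data) = (1/30) / (1/10) = 1/3.

0.3333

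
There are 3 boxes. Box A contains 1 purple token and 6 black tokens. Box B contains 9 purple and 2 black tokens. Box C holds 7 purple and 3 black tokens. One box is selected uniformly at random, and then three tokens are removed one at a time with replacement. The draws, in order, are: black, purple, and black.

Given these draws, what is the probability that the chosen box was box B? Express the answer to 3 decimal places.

0.139

For each hypothesis, P(data | H) works out to: P(data | box A) = (6/7)(1/7)(6/7) = 0.10496; P(data | box B) = (2/11)(9/11)(2/11) = 0.027047; P(data | box C) = (3/10)(7/10)(3/10) = 0.063.
Multiplying each by its prior: 1/3 · 0.10496 = 0.034985, 1/3 · 0.027047 = 0.0090158, 1/3 · 0.063 = 0.021; with total 0.065001.
Hence P(box B | data) = (0.0090158) / (0.065001) = 0.1387.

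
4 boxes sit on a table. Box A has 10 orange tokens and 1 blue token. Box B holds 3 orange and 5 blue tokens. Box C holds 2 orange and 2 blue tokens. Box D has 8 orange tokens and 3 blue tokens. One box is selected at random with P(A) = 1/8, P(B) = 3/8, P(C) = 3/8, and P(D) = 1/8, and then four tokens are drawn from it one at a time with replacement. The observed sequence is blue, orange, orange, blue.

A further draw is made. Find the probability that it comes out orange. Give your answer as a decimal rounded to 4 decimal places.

0.4778

The likelihood of the observed sequence under each hypothesis: P(data | box A) = (1/11)(10/11)(10/11)(1/11) = 0.0068301; P(data | box B) = (5/8)(3/8)(3/8)(5/8) = 0.054932; P(data | box C) = (2/4)(2/4)(2/4)(2/4) = 0.0625; P(data | box D) = (3/11)(8/11)(8/11)(3/11) = 0.039342.
The prior-weighted likelihoods are 1/8 · 0.0068301 = 0.00085377, 3/8 · 0.054932 = 0.020599, 3/8 · 0.0625 = 0.023438, 1/8 · 0.039342 = 0.0049177; these sum to 0.049808.
Dividing through by the total gives posterior P(box A | data) = 0.017141, P(box B | data) = 0.41357, P(box C | data) = 0.47055, P(box D | data) = 0.098732.
So P(orange next | data) = Σ P(orange next | H) P(H | data) = (10/11)(0.017141) + (3/8)(0.41357) + (1/2)(0.47055) + (8/11)(0.098732) = 0.47775.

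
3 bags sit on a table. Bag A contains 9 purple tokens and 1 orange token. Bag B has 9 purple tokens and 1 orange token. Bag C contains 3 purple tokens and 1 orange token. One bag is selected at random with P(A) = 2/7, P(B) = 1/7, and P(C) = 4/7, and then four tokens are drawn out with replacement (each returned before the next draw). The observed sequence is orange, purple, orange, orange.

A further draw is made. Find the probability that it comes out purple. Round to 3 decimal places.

Compute the likelihood of the observed sequence for each case: P(data | bag A) = (1/10)(9/10)(1/10)(1/10) = 0.0009; P(data | bag B) = (1/10)(9/10)(1/10)(1/10) = 0.0009; P(data | bag C) = (1/4)(3/4)(1/4)(1/4) = 0.011719.
Multiplying each by its prior: 2/7 · 0.0009 = 0.00025714, 1/7 · 0.0009 = 0.00012857, 4/7 · 0.011719 = 0.0066964; with total 0.0070821.
Normalising, the posterior is P(bag A | data) = 0.036309, P(bag B | data) = 0.018154, P(bag C | data) = 0.94554.
Averaging over the posterior, P(purple next | data) = (9/10)(0.036309) + (9/10)(0.018154) + (3/4)(0.94554) = 0.75817.

0.758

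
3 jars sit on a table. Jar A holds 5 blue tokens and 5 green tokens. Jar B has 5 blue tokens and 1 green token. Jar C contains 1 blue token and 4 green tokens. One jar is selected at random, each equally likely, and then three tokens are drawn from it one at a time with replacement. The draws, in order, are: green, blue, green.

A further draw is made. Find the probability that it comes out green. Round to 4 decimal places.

Compute the likelihood of the observed sequence for each case: P(data | jar A) = (5/10)(5/10)(5/10) = 0.125; P(data | jar B) = (1/6)(5/6)(1/6) = 0.023148; P(data | jar C) = (4/5)(1/5)(4/5) = 0.128.
The prior-weighted likelihoods are 1/3 · 0.125 = 0.041667, 1/3 · 0.023148 = 0.007716, 1/3 · 0.128 = 0.042667; summing to 0.092049.
Dividing through by the total gives posterior P(jar A | data) = 0.45266, P(jar B | data) = 0.083825, P(jar C | data) = 0.46352.
The predictive probability is P(green next | data) = (1/2)(0.45266) + (1/6)(0.083825) + (4/5)(0.46352) = 0.61111.

0.6111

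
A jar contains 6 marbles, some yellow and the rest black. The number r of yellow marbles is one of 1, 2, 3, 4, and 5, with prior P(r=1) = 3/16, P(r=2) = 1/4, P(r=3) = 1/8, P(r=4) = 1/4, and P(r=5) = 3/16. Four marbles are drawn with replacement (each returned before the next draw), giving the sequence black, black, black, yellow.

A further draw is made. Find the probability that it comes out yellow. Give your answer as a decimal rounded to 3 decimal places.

The likelihood of the observed sequence under each hypothesis: P(data | r = 1) = (5/6)(5/6)(5/6)(1/6) = 0.096451; P(data | r = 2) = (4/6)(4/6)(4/6)(2/6) = 0.098765; P(data | r = 3) = (3/6)(3/6)(3/6)(3/6) = 0.0625; P(data | r = 4) = (2/6)(2/6)(2/6)(4/6) = 0.024691; P(data | r = 5) = (1/6)(1/6)(1/6)(5/6) = 0.003858.
The prior-weighted likelihoods are 3/16 · 0.096451 = 0.018084, 1/4 · 0.098765 = 0.024691, 1/8 · 0.0625 = 0.0078125, 1/4 · 0.024691 = 0.0061728, 3/16 · 0.003858 = 0.00072338; with total 0.057485.
The posterior is then P(r = 1 | data) = 0.3146, P(r = 2 | data) = 0.42953, P(r = 3 | data) = 0.13591, P(r = 4 | data) = 0.10738, P(r = 5 | data) = 0.012584.
Averaging over the posterior, P(yellow next | data) = (1/6)(0.3146) + (1/3)(0.42953) + (1/2)(0.13591) + (2/3)(0.10738) + (5/6)(0.012584) = 0.34564.

0.346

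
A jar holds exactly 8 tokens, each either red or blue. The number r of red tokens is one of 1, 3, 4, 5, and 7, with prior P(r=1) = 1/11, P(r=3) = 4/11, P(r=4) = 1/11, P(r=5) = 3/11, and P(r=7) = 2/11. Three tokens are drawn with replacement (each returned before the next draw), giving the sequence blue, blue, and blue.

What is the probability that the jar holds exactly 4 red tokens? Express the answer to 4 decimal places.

0.0646

Under each hypothesis, the probability of the observed sequence is: P(data | r = 1) = (7/8)(7/8)(7/8) = 0.66992; P(data | r = 3) = (5/8)(5/8)(5/8) = 0.24414; P(data | r = 4) = (4/8)(4/8)(4/8) = 0.125; P(data | r = 5) = (3/8)(3/8)(3/8) = 0.052734; P(data | r = 7) = (1/8)(1/8)(1/8) = 0.0019531.
Multiplying each by its prior: 1/11 · 0.66992 = 0.060902, 4/11 · 0.24414 = 0.088778, 1/11 · 0.125 = 0.011364, 3/11 · 0.052734 = 0.014382, 2/11 · 0.0019531 = 0.00035511; summing to 0.17578.
Therefore the posterior P(r = 4 | data) = (0.011364) / (0.17578) = 0.064646.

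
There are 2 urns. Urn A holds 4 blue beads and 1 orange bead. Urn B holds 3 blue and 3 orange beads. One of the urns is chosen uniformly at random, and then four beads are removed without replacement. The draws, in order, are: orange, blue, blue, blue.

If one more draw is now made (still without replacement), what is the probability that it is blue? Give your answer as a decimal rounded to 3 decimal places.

The likelihood of the observed sequence under each hypothesis: P(data | urn A) = (1/5)(4/4)(3/3)(2/2) = 1/5; P(data | urn B) = (3/6)(3/5)(2/4)(1/3) = 1/20.
Multiplying each by its prior: 1/2 · 1/5 = 1/10, 1/2 · 1/20 = 1/40; these sum to 1/8.
Normalising, the posterior is P(urn A | data) = 4/5, P(urn B | data) = 1/5.
So P(blue next | data) = Σ P(blue next | H) P(H | data) = (1)(4/5) + (0)(1/5) = 4/5.

0.800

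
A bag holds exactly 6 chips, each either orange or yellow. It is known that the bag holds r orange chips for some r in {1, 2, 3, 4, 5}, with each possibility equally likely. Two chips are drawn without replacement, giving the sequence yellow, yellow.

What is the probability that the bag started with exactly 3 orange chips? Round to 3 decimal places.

0.150

The likelihood of the observed sequence under each hypothesis: P(data | r = 1) = (5/6)(4/5) = 2/3; P(data | r = 2) = (4/6)(3/5) = 2/5; P(data | r = 3) = (3/6)(2/5) = 1/5; P(data | r = 4) = (2/6)(1/5) = 1/15; P(data | r = 5) = (1/6)(0/5) = 0.
Multiplying each by its prior: 1/5 · 2/3 = 2/15, 1/5 · 2/5 = 2/25, 1/5 · 1/5 = 1/25, 1/5 · 1/15 = 1/75, 1/5 · 0 = 0; these sum to 4/15.
By Bayes' rule, P(r = 3 | data) = (1/25) / (4/15) = 3/20.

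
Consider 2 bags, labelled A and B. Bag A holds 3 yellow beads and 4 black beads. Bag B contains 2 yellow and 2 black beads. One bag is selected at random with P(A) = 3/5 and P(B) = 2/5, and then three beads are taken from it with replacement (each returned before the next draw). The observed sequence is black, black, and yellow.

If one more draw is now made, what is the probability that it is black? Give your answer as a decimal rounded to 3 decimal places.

0.545

Compute the likelihood of the observed sequence for each case: P(data | bag A) = (4/7)(4/7)(3/7) = 0.13994; P(data | bag B) = (2/4)(2/4)(2/4) = 0.125.
Multiplying each by its prior: 3/5 · 0.13994 = 0.083965, 2/5 · 0.125 = 0.05; summing to 0.13397.
Dividing through by the total gives posterior P(bag A | data) = 0.62677, P(bag B | data) = 0.37323.
Averaging over the posterior, P(black next | data) = (4/7)(0.62677) + (1/2)(0.37323) = 0.54477.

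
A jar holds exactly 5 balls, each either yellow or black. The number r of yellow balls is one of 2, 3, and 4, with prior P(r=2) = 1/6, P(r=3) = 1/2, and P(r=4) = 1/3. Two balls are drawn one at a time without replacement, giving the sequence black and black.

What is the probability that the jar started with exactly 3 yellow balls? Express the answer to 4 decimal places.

0.5000

The likelihood of the observed sequence under each hypothesis: P(data | r = 2) = (3/5)(2/4) = 3/10; P(data | r = 3) = (2/5)(1/4) = 1/10; P(data | r = 4) = (1/5)(0/4) = 0.
Multiplying each by its prior: 1/6 · 3/10 = 1/20, 1/2 · 1/10 = 1/20, 1/3 · 0 = 0; these sum to 1/10.
So P(r = 3 | data) = (1/20) / (1/10) = 1/2.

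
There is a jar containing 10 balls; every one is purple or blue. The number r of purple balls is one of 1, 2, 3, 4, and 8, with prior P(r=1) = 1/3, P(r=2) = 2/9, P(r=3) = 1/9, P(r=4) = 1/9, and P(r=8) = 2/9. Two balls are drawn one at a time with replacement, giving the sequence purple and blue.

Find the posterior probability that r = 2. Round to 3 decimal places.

The likelihood of the observed sequence under each hypothesis: P(data | r = 1) = (1/10)(9/10) = 9/100; P(data | r = 2) = (2/10)(8/10) = 4/25; P(data | r = 3) = (3/10)(7/10) = 21/100; P(data | r = 4) = (4/10)(6/10) = 6/25; P(data | r = 8) = (8/10)(2/10) = 4/25.
The prior-weighted likelihoods are 1/3 · 9/100 = 3/100, 2/9 · 4/25 = 8/225, 1/9 · 21/100 = 7/300, 1/9 · 6/25 = 2/75, 2/9 · 4/25 = 8/225; with total 34/225.
So P(r = 2 | data) = (8/225) / (34/225) = 4/17.

0.235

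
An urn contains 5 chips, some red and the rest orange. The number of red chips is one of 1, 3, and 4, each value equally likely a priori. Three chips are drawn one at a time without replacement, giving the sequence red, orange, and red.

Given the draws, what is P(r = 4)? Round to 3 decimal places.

Compute the likelihood of the observed sequence for each case: P(data | r = 1) = (1/5)(4/4)(0/3) = 0; P(data | r = 3) = (3/5)(2/4)(2/3) = 1/5; P(data | r = 4) = (4/5)(1/4)(3/3) = 1/5.
Weighting by the prior gives 1/3 · 0 = 0, 1/3 · 1/5 = 1/15, 1/3 · 1/5 = 1/15; with total 2/15.
Hence P(r = 4 | data) = (1/15) / (2/15) = 1/2.

0.500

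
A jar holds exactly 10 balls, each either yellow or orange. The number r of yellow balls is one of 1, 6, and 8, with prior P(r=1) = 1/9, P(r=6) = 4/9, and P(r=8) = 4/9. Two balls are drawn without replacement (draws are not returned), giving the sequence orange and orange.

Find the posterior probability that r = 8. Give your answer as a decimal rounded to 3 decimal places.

Under each hypothesis, the probability of the observed sequence is: P(data | r = 1) = (9/10)(8/9) = 4/5; P(data | r = 6) = (4/10)(3/9) = 2/15; P(data | r = 8) = (2/10)(1/9) = 1/45.
The prior-weighted likelihoods are 1/9 · 4/5 = 4/45, 4/9 · 2/15 = 8/135, 4/9 · 1/45 = 4/405; summing to 64/405.
Hence P(r = 8 | data) = (4/405) / (64/405) = 1/16.

0.063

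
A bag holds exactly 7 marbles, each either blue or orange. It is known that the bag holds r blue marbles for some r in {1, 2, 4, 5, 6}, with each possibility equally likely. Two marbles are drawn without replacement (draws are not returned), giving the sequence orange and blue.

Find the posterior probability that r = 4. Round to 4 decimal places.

0.2727

For each hypothesis, P(data | H) works out to: P(data | r = 1) = (6/7)(1/6) = 1/7; P(data | r = 2) = (5/7)(2/6) = 5/21; P(data | r = 4) = (3/7)(4/6) = 2/7; P(data | r = 5) = (2/7)(5/6) = 5/21; P(data | r = 6) = (1/7)(6/6) = 1/7.
The prior-weighted likelihoods are 1/5 · 1/7 = 1/35, 1/5 · 5/21 = 1/21, 1/5 · 2/7 = 2/35, 1/5 · 5/21 = 1/21, 1/5 · 1/7 = 1/35; summing to 22/105.
Hence P(r = 4 | data) = (2/35) / (22/105) = 3/11.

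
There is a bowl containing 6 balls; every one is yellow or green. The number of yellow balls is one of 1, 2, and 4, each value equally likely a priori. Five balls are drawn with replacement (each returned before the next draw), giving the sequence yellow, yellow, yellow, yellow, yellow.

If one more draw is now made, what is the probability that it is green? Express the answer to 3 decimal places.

0.344

The likelihood of the observed sequence under each hypothesis: P(data | r = 1) = (1/6)(1/6)(1/6)(1/6)(1/6) = 0.0001286; P(data | r = 2) = (2/6)(2/6)(2/6)(2/6)(2/6) = 0.0041152; P(data | r = 4) = (4/6)(4/6)(4/6)(4/6)(4/6) = 0.13169.
Weighting by the prior gives 1/3 · 0.0001286 = 4.2867e-05, 1/3 · 0.0041152 = 0.0013717, 1/3 · 0.13169 = 0.043896; these sum to 0.04531.
Normalising, the posterior is P(r = 1 | data) = 0.00094607, P(r = 2 | data) = 0.030274, P(r = 4 | data) = 0.96878.
So P(green next | data) = Σ P(green next | H) P(H | data) = (5/6)(0.00094607) + (2/3)(0.030274) + (1/3)(0.96878) = 0.3439.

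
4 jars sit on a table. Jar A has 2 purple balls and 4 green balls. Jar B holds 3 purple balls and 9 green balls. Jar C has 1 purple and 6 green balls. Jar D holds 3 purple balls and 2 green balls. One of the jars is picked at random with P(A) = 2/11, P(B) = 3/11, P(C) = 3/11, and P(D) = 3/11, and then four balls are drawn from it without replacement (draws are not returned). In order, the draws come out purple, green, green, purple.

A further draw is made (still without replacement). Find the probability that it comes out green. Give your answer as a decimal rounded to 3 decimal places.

0.422

Under each hypothesis, the probability of the observed sequence is: P(data | jar A) = (2/6)(4/5)(3/4)(1/3) = 0.066667; P(data | jar B) = (3/12)(9/11)(8/10)(2/9) = 0.036364; P(data | jar C) = (1/7)(6/6)(5/5)(0/4) = 0; P(data | jar D) = (3/5)(2/4)(1/3)(2/2) = 0.1.
The prior-weighted likelihoods are 2/11 · 0.066667 = 0.012121, 3/11 · 0.036364 = 0.0099174, 3/11 · 0 = 0, 3/11 · 0.1 = 0.027273; with total 0.049311.
The posterior is then P(jar A | data) = 0.24581, P(jar B | data) = 0.20112, P(jar C | data) = 0, P(jar D | data) = 0.55307.
Averaging over the posterior, P(green next | data) = (1)(0.24581) + (7/8)(0.20112) + (0)(0.55307) = 0.42179.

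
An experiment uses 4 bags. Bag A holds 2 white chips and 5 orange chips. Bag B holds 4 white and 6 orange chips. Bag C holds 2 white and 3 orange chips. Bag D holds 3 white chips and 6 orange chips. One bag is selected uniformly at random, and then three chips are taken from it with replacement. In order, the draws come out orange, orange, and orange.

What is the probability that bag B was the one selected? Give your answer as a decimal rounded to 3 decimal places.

For each hypothesis, P(data | H) works out to: P(data | bag A) = (5/7)(5/7)(5/7) = 0.36443; P(data | bag B) = (6/10)(6/10)(6/10) = 0.216; P(data | bag C) = (3/5)(3/5)(3/5) = 0.216; P(data | bag D) = (6/9)(6/9)(6/9) = 0.2963.
Weighting by the prior gives 1/4 · 0.36443 = 0.091108, 1/4 · 0.216 = 0.054, 1/4 · 0.216 = 0.054, 1/4 · 0.2963 = 0.074074; with total 0.27318.
Hence P(bag B | data) = (0.054) / (0.27318) = 0.19767.

0.198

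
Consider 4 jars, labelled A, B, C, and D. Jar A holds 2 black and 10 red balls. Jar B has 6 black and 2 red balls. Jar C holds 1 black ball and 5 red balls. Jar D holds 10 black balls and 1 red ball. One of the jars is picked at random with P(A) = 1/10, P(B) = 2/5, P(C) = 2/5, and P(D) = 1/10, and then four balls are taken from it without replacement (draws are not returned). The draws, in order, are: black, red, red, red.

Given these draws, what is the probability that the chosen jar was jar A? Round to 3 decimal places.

The likelihood of the observed sequence under each hypothesis: P(data | jar A) = (2/12)(10/11)(9/10)(8/9) = 4/33; P(data | jar B) = (6/8)(2/7)(1/6)(0/5) = 0; P(data | jar C) = (1/6)(5/5)(4/4)(3/3) = 1/6; P(data | jar D) = (10/11)(1/10)(0/9) = 0.
The prior-weighted likelihoods are 1/10 · 4/33 = 2/165, 2/5 · 0 = 0, 2/5 · 1/6 = 1/15, 1/10 · 0 = 0; summing to 13/165.
So P(jar A | data) = (2/165) / (13/165) = 2/13.

0.154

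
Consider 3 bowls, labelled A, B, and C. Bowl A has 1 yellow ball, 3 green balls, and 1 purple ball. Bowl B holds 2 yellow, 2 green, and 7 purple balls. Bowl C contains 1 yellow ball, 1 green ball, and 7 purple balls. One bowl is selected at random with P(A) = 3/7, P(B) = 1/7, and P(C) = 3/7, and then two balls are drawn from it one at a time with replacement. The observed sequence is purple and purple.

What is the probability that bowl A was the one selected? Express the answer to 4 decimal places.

For each hypothesis, P(data | H) works out to: P(data | bowl A) = (1/5)(1/5) = 0.04; P(data | bowl B) = (7/11)(7/11) = 0.40496; P(data | bowl C) = (7/9)(7/9) = 0.60494.
Weighting by the prior gives 3/7 · 0.04 = 0.017143, 1/7 · 0.40496 = 0.057851, 3/7 · 0.60494 = 0.25926; summing to 0.33425.
Therefore the posterior P(bowl A | data) = (0.017143) / (0.33425) = 0.051287.

0.0513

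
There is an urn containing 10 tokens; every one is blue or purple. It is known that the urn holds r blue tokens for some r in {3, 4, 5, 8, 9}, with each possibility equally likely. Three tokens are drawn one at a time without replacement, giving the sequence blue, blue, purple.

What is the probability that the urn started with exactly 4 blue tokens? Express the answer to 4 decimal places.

0.1809

For each hypothesis, P(data | H) works out to: P(data | r = 3) = (3/10)(2/9)(7/8) = 0.058333; P(data | r = 4) = (4/10)(3/9)(6/8) = 0.1; P(data | r = 5) = (5/10)(4/9)(5/8) = 0.13889; P(data | r = 8) = (8/10)(7/9)(2/8) = 0.15556; P(data | r = 9) = (9/10)(8/9)(1/8) = 0.1.
Weighting by the prior gives 1/5 · 0.058333 = 0.011667, 1/5 · 0.1 = 0.02, 1/5 · 0.13889 = 0.027778, 1/5 · 0.15556 = 0.031111, 1/5 · 0.1 = 0.02; with total 0.11056.
By Bayes' rule, P(r = 4 | data) = (0.02) / (0.11056) = 0.1809.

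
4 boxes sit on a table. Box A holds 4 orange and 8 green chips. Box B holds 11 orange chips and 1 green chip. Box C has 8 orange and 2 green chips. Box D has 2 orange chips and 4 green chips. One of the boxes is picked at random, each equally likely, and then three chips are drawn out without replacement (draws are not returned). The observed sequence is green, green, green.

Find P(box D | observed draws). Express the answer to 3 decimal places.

0.440

Under each hypothesis, the probability of the observed sequence is: P(data | box A) = (8/12)(7/11)(6/10) = 14/55; P(data | box B) = (1/12)(0/11) = 0; P(data | box C) = (2/10)(1/9)(0/8) = 0; P(data | box D) = (4/6)(3/5)(2/4) = 1/5.
The prior-weighted likelihoods are 1/4 · 14/55 = 7/110, 1/4 · 0 = 0, 1/4 · 0 = 0, 1/4 · 1/5 = 1/20; summing to 5/44.
So P(box D | data) = (1/20) / (5/44) = 11/25.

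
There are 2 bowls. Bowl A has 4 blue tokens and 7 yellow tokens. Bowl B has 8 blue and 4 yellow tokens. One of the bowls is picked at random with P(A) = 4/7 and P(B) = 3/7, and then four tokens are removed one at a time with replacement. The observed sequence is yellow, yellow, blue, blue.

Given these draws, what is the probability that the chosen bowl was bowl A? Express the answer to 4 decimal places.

The likelihood of the observed sequence under each hypothesis: P(data | bowl A) = (7/11)(7/11)(4/11)(4/11) = 0.053548; P(data | bowl B) = (4/12)(4/12)(8/12)(8/12) = 0.049383.
The prior-weighted likelihoods are 4/7 · 0.053548 = 0.030599, 3/7 · 0.049383 = 0.021164; with total 0.051763.
So P(bowl A | data) = (0.030599) / (0.051763) = 0.59114.

0.5911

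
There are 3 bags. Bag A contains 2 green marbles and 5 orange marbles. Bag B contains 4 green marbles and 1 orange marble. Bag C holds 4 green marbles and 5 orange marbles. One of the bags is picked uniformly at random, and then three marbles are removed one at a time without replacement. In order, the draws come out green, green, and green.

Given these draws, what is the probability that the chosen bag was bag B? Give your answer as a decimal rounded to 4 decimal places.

0.8936

Compute the likelihood of the observed sequence for each case: P(data | bag A) = (2/7)(1/6)(0/5) = 0; P(data | bag B) = (4/5)(3/4)(2/3) = 2/5; P(data | bag C) = (4/9)(3/8)(2/7) = 1/21.
Weighting by the prior gives 1/3 · 0 = 0, 1/3 · 2/5 = 2/15, 1/3 · 1/21 = 1/63; with total 47/315.
So P(bag B | data) = (2/15) / (47/315) = 42/47.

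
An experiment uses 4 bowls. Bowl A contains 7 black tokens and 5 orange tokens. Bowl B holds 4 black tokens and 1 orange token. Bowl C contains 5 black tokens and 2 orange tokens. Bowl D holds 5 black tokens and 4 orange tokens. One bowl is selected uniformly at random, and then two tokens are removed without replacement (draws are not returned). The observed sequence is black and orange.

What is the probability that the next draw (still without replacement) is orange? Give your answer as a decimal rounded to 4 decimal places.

0.2780

Compute the likelihood of the observed sequence for each case: P(data | bowl A) = (7/12)(5/11) = 0.26515; P(data | bowl B) = (4/5)(1/4) = 0.2; P(data | bowl C) = (5/7)(2/6) = 0.2381; P(data | bowl D) = (5/9)(4/8) = 0.27778.
Multiplying each by its prior: 1/4 · 0.26515 = 0.066288, 1/4 · 0.2 = 0.05, 1/4 · 0.2381 = 0.059524, 1/4 · 0.27778 = 0.069444; summing to 0.24526.
Dividing through by the total gives posterior P(bowl A | data) = 0.27028, P(bowl B | data) = 0.20387, P(bowl C | data) = 0.2427, P(bowl D | data) = 0.28315.
So P(orange next | data) = Σ P(orange next | H) P(H | data) = (2/5)(0.27028) + (0)(0.20387) + (1/5)(0.2427) + (3/7)(0.28315) = 0.278.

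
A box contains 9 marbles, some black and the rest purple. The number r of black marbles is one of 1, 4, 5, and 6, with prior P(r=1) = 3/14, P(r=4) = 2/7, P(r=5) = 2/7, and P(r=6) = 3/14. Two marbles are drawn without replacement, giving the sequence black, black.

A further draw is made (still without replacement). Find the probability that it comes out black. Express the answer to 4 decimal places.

The likelihood of the observed sequence under each hypothesis: P(data | r = 1) = (1/9)(0/8) = 0; P(data | r = 4) = (4/9)(3/8) = 1/6; P(data | r = 5) = (5/9)(4/8) = 5/18; P(data | r = 6) = (6/9)(5/8) = 5/12.
Multiplying each by its prior: 3/14 · 0 = 0, 2/7 · 1/6 = 1/21, 2/7 · 5/18 = 5/63, 3/14 · 5/12 = 5/56; these sum to 109/504.
Normalising, the posterior is P(r = 1 | data) = 0, P(r = 4 | data) = 24/109, P(r = 5 | data) = 40/109, P(r = 6 | data) = 45/109.
Averaging over the posterior, P(black next | data) = (2/7)(24/109) + (3/7)(40/109) + (4/7)(45/109) = 348/763.

0.4561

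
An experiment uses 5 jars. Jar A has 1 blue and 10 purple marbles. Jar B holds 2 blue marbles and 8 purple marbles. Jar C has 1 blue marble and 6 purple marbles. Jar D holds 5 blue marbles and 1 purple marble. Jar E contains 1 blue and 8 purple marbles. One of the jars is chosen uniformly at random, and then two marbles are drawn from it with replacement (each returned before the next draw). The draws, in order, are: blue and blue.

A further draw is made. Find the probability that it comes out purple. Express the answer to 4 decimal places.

The likelihood of the observed sequence under each hypothesis: P(data | jar A) = (1/11)(1/11) = 0.0082645; P(data | jar B) = (2/10)(2/10) = 0.04; P(data | jar C) = (1/7)(1/7) = 0.020408; P(data | jar D) = (5/6)(5/6) = 0.69444; P(data | jar E) = (1/9)(1/9) = 0.012346.
The prior-weighted likelihoods are 1/5 · 0.0082645 = 0.0016529, 1/5 · 0.04 = 0.008, 1/5 · 0.020408 = 0.0040816, 1/5 · 0.69444 = 0.13889, 1/5 · 0.012346 = 0.0024691; with total 0.15509.
Dividing through by the total gives posterior P(jar A | data) = 0.010657, P(jar B | data) = 0.051582, P(jar C | data) = 0.026317, P(jar D | data) = 0.89552, P(jar E | data) = 0.01592.
The predictive probability is P(purple next | data) = (10/11)(0.010657) + (4/5)(0.051582) + (6/7)(0.026317) + (1/6)(0.89552) + (8/9)(0.01592) = 0.23692.

0.2369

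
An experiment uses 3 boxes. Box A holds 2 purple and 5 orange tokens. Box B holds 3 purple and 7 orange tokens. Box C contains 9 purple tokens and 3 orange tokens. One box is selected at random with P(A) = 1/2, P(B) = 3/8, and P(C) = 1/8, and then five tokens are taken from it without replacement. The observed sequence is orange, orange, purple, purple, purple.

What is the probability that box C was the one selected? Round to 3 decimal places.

0.560

For each hypothesis, P(data | H) works out to: P(data | box A) = (5/7)(4/6)(2/5)(1/4)(0/3) = 0; P(data | box B) = (7/10)(6/9)(3/8)(2/7)(1/6) = 0.0083333; P(data | box C) = (3/12)(2/11)(9/10)(8/9)(7/8) = 0.031818.
The prior-weighted likelihoods are 1/2 · 0 = 0, 3/8 · 0.0083333 = 0.003125, 1/8 · 0.031818 = 0.0039773; summing to 0.0071023.
Therefore the posterior P(box C | data) = (0.0039773) / (0.0071023) = 0.56.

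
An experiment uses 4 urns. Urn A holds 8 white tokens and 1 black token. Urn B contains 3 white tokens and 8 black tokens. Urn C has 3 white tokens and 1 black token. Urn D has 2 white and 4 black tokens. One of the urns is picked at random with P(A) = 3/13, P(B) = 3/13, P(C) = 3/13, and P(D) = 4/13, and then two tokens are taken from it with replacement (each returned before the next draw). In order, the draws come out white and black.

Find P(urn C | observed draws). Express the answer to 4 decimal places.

0.2401

Compute the likelihood of the observed sequence for each case: P(data | urn A) = (8/9)(1/9) = 0.098765; P(data | urn B) = (3/11)(8/11) = 0.19835; P(data | urn C) = (3/4)(1/4) = 0.1875; P(data | urn D) = (2/6)(4/6) = 0.22222.
Weighting by the prior gives 3/13 · 0.098765 = 0.022792, 3/13 · 0.19835 = 0.045772, 3/13 · 0.1875 = 0.043269, 4/13 · 0.22222 = 0.068376; summing to 0.18021.
Hence P(urn C | data) = (0.043269) / (0.18021) = 0.2401.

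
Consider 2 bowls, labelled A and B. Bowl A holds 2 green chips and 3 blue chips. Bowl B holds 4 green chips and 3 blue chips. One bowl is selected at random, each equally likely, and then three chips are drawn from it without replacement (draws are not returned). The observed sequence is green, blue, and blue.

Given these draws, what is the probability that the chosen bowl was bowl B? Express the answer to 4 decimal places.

0.3636

The likelihood of the observed sequence under each hypothesis: P(data | bowl A) = (2/5)(3/4)(2/3) = 1/5; P(data | bowl B) = (4/7)(3/6)(2/5) = 4/35.
Multiplying each by its prior: 1/2 · 1/5 = 1/10, 1/2 · 4/35 = 2/35; summing to 11/70.
Hence P(bowl B | data) = (2/35) / (11/70) = 4/11.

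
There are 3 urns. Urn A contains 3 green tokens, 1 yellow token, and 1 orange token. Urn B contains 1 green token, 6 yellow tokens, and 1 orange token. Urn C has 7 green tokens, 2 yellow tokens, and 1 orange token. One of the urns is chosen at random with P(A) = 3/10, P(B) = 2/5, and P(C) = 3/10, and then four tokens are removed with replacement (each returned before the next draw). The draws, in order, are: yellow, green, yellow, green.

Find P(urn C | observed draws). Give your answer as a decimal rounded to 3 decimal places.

For each hypothesis, P(data | H) works out to: P(data | urn A) = (1/5)(3/5)(1/5)(3/5) = 0.0144; P(data | urn B) = (6/8)(1/8)(6/8)(1/8) = 0.0087891; P(data | urn C) = (2/10)(7/10)(2/10)(7/10) = 0.0196.
The prior-weighted likelihoods are 3/10 · 0.0144 = 0.00432, 2/5 · 0.0087891 = 0.0035156, 3/10 · 0.0196 = 0.00588; these sum to 0.013716.
So P(urn C | data) = (0.00588) / (0.013716) = 0.42871.

0.429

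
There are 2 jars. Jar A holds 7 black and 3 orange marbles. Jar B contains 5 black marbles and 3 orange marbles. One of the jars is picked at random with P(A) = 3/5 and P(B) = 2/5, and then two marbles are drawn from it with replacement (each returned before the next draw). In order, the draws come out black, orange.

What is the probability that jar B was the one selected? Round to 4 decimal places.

Under each hypothesis, the probability of the observed sequence is: P(data | jar A) = (7/10)(3/10) = 0.21; P(data | jar B) = (5/8)(3/8) = 0.23438.
Weighting by the prior gives 3/5 · 0.21 = 0.126, 2/5 · 0.23438 = 0.09375; summing to 0.21975.
So P(jar B | data) = (0.09375) / (0.21975) = 0.42662.

0.4266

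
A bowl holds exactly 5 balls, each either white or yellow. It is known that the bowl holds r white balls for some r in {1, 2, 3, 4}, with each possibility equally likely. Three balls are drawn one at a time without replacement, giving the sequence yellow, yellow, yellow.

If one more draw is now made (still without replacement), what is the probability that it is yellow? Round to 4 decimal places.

0.4000

Under each hypothesis, the probability of the observed sequence is: P(data | r = 1) = (4/5)(3/4)(2/3) = 2/5; P(data | r = 2) = (3/5)(2/4)(1/3) = 1/10; P(data | r = 3) = (2/5)(1/4)(0/3) = 0; P(data | r = 4) = (1/5)(0/4) = 0.
The prior-weighted likelihoods are 1/4 · 2/5 = 1/10, 1/4 · 1/10 = 1/40, 1/4 · 0 = 0, 1/4 · 0 = 0; these sum to 1/8.
Normalising, the posterior is P(r = 1 | data) = 4/5, P(r = 2 | data) = 1/5, P(r = 3 | data) = 0, P(r = 4 | data) = 0.
So P(yellow next | data) = Σ P(yellow next | H) P(H | data) = (1/2)(4/5) + (0)(1/5) = 2/5.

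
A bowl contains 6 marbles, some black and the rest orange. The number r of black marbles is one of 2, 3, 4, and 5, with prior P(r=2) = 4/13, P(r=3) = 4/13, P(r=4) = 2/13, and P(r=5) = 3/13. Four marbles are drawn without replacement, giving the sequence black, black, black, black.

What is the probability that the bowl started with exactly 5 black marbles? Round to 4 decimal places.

0.8824

Compute the likelihood of the observed sequence for each case: P(data | r = 2) = (2/6)(1/5)(0/4) = 0; P(data | r = 3) = (3/6)(2/5)(1/4)(0/3) = 0; P(data | r = 4) = (4/6)(3/5)(2/4)(1/3) = 1/15; P(data | r = 5) = (5/6)(4/5)(3/4)(2/3) = 1/3.
Weighting by the prior gives 4/13 · 0 = 0, 4/13 · 0 = 0, 2/13 · 1/15 = 2/195, 3/13 · 1/3 = 1/13; these sum to 17/195.
By Bayes' rule, P(r = 5 | data) = (1/13) / (17/195) = 15/17.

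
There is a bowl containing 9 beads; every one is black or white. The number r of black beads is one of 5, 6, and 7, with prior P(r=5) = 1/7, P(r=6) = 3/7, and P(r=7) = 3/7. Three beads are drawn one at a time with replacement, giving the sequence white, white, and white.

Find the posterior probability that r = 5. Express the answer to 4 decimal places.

For each hypothesis, P(data | H) works out to: P(data | r = 5) = (4/9)(4/9)(4/9) = 0.087791; P(data | r = 6) = (3/9)(3/9)(3/9) = 0.037037; P(data | r = 7) = (2/9)(2/9)(2/9) = 0.010974.
Weighting by the prior gives 1/7 · 0.087791 = 0.012542, 3/7 · 0.037037 = 0.015873, 3/7 · 0.010974 = 0.0047031; these sum to 0.033118.
By Bayes' rule, P(r = 5 | data) = (0.012542) / (0.033118) = 0.3787.

0.3787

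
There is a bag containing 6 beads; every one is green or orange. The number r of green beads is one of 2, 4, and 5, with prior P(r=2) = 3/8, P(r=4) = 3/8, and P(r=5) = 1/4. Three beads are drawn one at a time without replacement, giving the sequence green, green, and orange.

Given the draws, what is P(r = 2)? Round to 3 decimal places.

For each hypothesis, P(data | H) works out to: P(data | r = 2) = (2/6)(1/5)(4/4) = 1/15; P(data | r = 4) = (4/6)(3/5)(2/4) = 1/5; P(data | r = 5) = (5/6)(4/5)(1/4) = 1/6.
The prior-weighted likelihoods are 3/8 · 1/15 = 1/40, 3/8 · 1/5 = 3/40, 1/4 · 1/6 = 1/24; with total 17/120.
By Bayes' rule, P(r = 2 | data) = (1/40) / (17/120) = 3/17.

0.176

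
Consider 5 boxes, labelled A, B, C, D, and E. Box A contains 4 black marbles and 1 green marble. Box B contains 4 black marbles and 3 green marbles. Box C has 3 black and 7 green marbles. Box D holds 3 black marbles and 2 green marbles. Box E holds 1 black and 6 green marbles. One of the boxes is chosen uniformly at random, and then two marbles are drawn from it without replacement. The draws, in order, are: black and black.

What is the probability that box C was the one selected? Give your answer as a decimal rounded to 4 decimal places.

0.0532

Compute the likelihood of the observed sequence for each case: P(data | box A) = (4/5)(3/4) = 0.6; P(data | box B) = (4/7)(3/6) = 0.28571; P(data | box C) = (3/10)(2/9) = 0.066667; P(data | box D) = (3/5)(2/4) = 0.3; P(data | box E) = (1/7)(0/6) = 0.
The prior-weighted likelihoods are 1/5 · 0.6 = 0.12, 1/5 · 0.28571 = 0.057143, 1/5 · 0.066667 = 0.013333, 1/5 · 0.3 = 0.06, 1/5 · 0 = 0; with total 0.25048.
By Bayes' rule, P(box C | data) = (0.013333) / (0.25048) = 0.053232.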